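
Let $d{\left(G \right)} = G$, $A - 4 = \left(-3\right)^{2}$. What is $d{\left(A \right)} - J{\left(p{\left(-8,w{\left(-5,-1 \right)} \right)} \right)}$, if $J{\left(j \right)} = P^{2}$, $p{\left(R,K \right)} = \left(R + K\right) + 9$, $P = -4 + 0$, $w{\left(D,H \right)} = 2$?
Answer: $-3$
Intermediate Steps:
$P = -4$
$A = 13$ ($A = 4 + \left(-3\right)^{2} = 4 + 9 = 13$)
$p{\left(R,K \right)} = 9 + K + R$ ($p{\left(R,K \right)} = \left(K + R\right) + 9 = 9 + K + R$)
$J{\left(j \right)} = 16$ ($J{\left(j \right)} = \left(-4\right)^{2} = 16$)
$d{\left(A \right)} - J{\left(p{\left(-8,w{\left(-5,-1 \right)} \right)} \right)} = 13 - 16 = -3$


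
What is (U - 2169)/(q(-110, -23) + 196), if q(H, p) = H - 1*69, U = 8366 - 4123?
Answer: 122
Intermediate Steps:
U = 4243
q(H, p) = -69 + H (q(H, p) = H - 69 = -69 + H)
(U - 2169)/(q(-110, -23) + 196) = (4243 - 2169)/((-69 - 110) + 196) = 2074/(-179 + 196) = 2074/17 = 2074*(1/17) = 122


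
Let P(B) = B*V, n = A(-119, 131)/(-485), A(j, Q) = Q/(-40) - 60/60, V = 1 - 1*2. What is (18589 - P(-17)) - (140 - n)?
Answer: 357580971/19400 ≈ 18432.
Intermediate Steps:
V = -1 (V = 1 - 2 = -1)
A(j, Q) = -1 - Q/40 (A(j, Q) = Q*(-1/40) - 60*1/60 = -Q/40 - 1 = -1 - Q/40)
n = 171/19400 (n = (-1 - 1/40*131)/(-485) = (-1 - 131/40)*(-1/485) = -171/40*(-1/485) = 171/19400 ≈ 0.0088144)
P(B) = -B (P(B) = B*(-1) = -B)
(18589 - P(-17)) - (140 - n) = (18589 - (-1)*(-17)) - (140 - 1*171/19400) = (18589 - 1*17) - (140 - 171/19400) = (18589 - 17) - 1*2715829/19400 = 18572 - 2715829/19400 = 357580971/19400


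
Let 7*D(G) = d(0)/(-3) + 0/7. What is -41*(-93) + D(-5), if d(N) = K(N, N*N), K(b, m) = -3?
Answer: 26692/7 ≈ 3813.1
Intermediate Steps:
d(N) = -3
D(G) = ⅐ (D(G) = (-3/(-3) + 0/7)/7 = (-3*(-⅓) + 0*(⅐))/7 = (1 + 0)/7 = (⅐)*1 = ⅐)
-41*(-93) + D(-5) = -41*(-93) + ⅐ = 3813 + ⅐ = 26692/7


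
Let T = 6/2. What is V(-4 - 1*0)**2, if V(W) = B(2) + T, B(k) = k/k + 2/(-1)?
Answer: 4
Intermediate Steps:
T = 3 (T = 6*(1/2) = 3)
B(k) = -1 (B(k) = 1 + 2*(-1) = 1 - 2 = -1)
V(W) = 2 (V(W) = -1 + 3 = 2)
V(-4 - 1*0)**2 = 2**2 = 4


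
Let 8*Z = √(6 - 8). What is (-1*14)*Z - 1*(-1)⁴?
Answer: -1 - 7*I*√2/4 ≈ -1.0 - 2.4749*I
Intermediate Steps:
Z = I*√2/8 (Z = √(6 - 8)/8 = √(-2)/8 = (I*√2)/8 = I*√2/8 ≈ 0.17678*I)
(-1*14)*Z - 1*(-1)⁴ = (-1*14)*(I*√2/8) - 1*(-1)⁴ = -7*I*√2/4 - 1*1 = -7*I*√2/4 - 1 = -1 - 7*I*√2/4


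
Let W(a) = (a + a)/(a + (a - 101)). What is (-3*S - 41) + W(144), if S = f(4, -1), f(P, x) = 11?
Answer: -13550/187 ≈ -72.460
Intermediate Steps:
S = 11
W(a) = 2*a/(-101 + 2*a) (W(a) = (2*a)/(a + (-101 + a)) = (2*a)/(-101 + 2*a) = 2*a/(-101 + 2*a))
(-3*S - 41) + W(144) = (-3*11 - 41) + 2*144/(-101 + 2*144) = (-33 - 41) + 2*144/(-101 + 288) = -74 + 2*144/187 = -74 + 2*144*(1/187) = -74 + 288/187 = -13550/187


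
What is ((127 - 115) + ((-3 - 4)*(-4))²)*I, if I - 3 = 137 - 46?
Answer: 74824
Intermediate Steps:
I = 94 (I = 3 + (137 - 46) = 3 + 91 = 94)
((127 - 115) + ((-3 - 4)*(-4))²)*I = ((127 - 115) + ((-3 - 4)*(-4))²)*94 = (12 + (-7*(-4))²)*94 = (12 + 28²)*94 = (12 + 784)*94 = 796*94 = 74824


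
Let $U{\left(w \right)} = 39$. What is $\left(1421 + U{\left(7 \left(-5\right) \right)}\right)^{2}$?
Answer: $2131600$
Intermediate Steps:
$\left(1421 + U{\left(7 \left(-5\right) \right)}\right)^{2} = \left(1421 + 39\right)^{2} = 1460^{2} = 2131600$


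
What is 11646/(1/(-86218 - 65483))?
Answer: -1766709846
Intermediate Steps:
11646/(1/(-86218 - 65483)) = 11646/(1/(-151701)) = 11646/(-1/151701) = 11646*(-151701) = -1766709846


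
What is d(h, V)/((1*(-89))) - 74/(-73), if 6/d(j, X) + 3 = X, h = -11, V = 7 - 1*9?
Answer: 33368/32485 ≈ 1.0272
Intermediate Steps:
V = -2 (V = 7 - 9 = -2)
d(j, X) = 6/(-3 + X)
d(h, V)/((1*(-89))) - 74/(-73) = (6/(-3 - 2))/((1*(-89))) - 74/(-73) = (6/(-5))/(-89) - 74*(-1/73) = (6*(-1/5))*(-1/89) + 74/73 = -6/5*(-1/89) + 74/73 = 6/445 + 74/73 = 33368/32485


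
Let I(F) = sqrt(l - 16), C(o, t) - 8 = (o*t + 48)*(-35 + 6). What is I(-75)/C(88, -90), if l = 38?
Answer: sqrt(22)/228296 ≈ 2.0545e-5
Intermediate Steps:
C(o, t) = -1384 - 29*o*t (C(o, t) = 8 + (o*t + 48)*(-35 + 6) = 8 + (48 + o*t)*(-29) = 8 + (-1392 - 29*o*t) = -1384 - 29*o*t)
I(F) = sqrt(22) (I(F) = sqrt(38 - 16) = sqrt(22))
I(-75)/C(88, -90) = sqrt(22)/(-1384 - 29*88*(-90)) = sqrt(22)/(-1384 + 229680) = sqrt(22)/228296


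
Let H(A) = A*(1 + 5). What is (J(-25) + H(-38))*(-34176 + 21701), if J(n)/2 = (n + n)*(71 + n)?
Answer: 60229300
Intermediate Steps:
H(A) = 6*A (H(A) = A*6 = 6*A)
J(n) = 4*n*(71 + n) (J(n) = 2*((n + n)*(71 + n)) = 2*((2*n)*(71 + n)) = 2*(2*n*(71 + n)) = 4*n*(71 + n))
(J(-25) + H(-38))*(-34176 + 21701) = (4*(-25)*(71 - 25) + 6*(-38))*(-34176 + 21701) = (4*(-25)*46 - 228)*(-12475) = (-4600 - 228)*(-12475) = -4828*(-12475) = 60229300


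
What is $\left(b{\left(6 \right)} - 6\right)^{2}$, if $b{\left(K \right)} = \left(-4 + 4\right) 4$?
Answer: $36$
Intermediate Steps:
$b{\left(K \right)} = 0$ ($b{\left(K \right)} = 0 \cdot 4 = 0$)
$\left(b{\left(6 \right)} - 6\right)^{2} = \left(0 - 6\right)^{2} = \left(-6\right)^{2} = 36$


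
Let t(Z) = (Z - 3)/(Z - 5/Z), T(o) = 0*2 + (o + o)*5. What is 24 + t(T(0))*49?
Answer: 24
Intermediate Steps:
T(o) = 10*o (T(o) = 0 + (2*o)*5 = 0 + 10*o = 10*o)
t(Z) = (-3 + Z)/(Z - 5/Z)
24 + t(T(0))*49 = 24 + ((10*0)*(-3 + 10*0)/(-5 + (10*0)²))*49 = 24 + (0*(-3 + 0)/(-5 + 0²))*49 = 24 + (0*(-3)/(-5 + 0))*49 = 24 + (0*(-3)/(-5))*49 = 24 + (0*(-⅕)*(-3))*49 = 24 + 0*49 = 24 + 0 = 24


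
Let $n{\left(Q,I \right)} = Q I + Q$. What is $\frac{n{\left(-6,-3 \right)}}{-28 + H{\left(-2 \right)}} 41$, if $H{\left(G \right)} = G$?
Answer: $- \frac{82}{5} \approx -16.4$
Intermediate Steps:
$n{\left(Q,I \right)} = Q + I Q$ ($n{\left(Q,I \right)} = I Q + Q = Q + I Q$)
$\frac{n{\left(-6,-3 \right)}}{-28 + H{\left(-2 \right)}} 41 = \frac{\left(-6\right) \left(1 - 3\right)}{-28 - 2} \cdot 41 = \frac{\left(-6\right) \left(-2\right)}{-30} \cdot 41 = \left(- \frac{1}{30}\right) 12 \cdot 41 = \left(- \frac{2}{5}\right) 41 = - \frac{82}{5}$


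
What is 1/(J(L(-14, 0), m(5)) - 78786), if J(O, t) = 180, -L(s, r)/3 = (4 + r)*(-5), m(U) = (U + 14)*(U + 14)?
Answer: -1/78606 ≈ -1.2722e-5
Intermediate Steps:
m(U) = (14 + U)² (m(U) = (14 + U)*(14 + U) = (14 + U)²)
L(s, r) = 60 + 15*r (L(s, r) = -3*(4 + r)*(-5) = -3*(-20 - 5*r) = 60 + 15*r)
1/(J(L(-14, 0), m(5)) - 78786) = 1/(180 - 78786) = 1/(-78606) = -1/78606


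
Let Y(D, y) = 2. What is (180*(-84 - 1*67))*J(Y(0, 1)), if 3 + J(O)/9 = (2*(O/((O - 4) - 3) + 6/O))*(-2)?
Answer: 3277908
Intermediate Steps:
J(O) = -27 - 216/O - 36*O/(-7 + O) (J(O) = -27 + 9*((2*(O/((O - 4) - 3) + 6/O))*(-2)) = -27 + 9*((2*(O/((-4 + O) - 3) + 6/O))*(-2)) = -27 + 9*((2*(O/(-7 + O) + 6/O))*(-2)) = -27 + 9*((2*(6/O + O/(-7 + O)))*(-2)) = -27 + 9*((12/O + 2*O/(-7 + O))*(-2)) = -27 + 9*(-24/O - 4*O/(-7 + O)) = -27 + (-216/O - 36*O/(-7 + O)) = -27 - 216/O - 36*O/(-7 + O))
(180*(-84 - 1*67))*J(Y(0, 1)) = (180*(-84 - 1*67))*(9*(168 - 7*2**2 - 3*2)/(2*(-7 + 2))) = (180*(-84 - 67))*(9*(1/2)*(168 - 7*4 - 6)/(-5)) = (180*(-151))*(9*(1/2)*(-1/5)*(168 - 28 - 6)) = -244620*(-1)*134/(2*5) = -27180*(-603/5) = 3277908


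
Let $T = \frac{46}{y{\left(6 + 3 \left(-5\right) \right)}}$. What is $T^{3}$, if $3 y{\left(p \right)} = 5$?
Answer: $\frac{2628072}{125} \approx 21025.0$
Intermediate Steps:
$y{\left(p \right)} = \frac{5}{3}$ ($y{\left(p \right)} = \frac{1}{3} \cdot 5 = \frac{5}{3}$)
$T = \frac{138}{5}$ ($T = \frac{46}{\frac{5}{3}} = 46 \cdot \frac{3}{5} = \frac{138}{5} \approx 27.6$)
$T^{3} = \left(\frac{138}{5}\right)^{3} = \frac{2628072}{125}$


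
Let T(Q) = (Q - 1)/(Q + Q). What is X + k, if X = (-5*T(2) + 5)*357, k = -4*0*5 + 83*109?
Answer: 41543/4 ≈ 10386.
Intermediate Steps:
T(Q) = (-1 + Q)/(2*Q) (T(Q) = (-1 + Q)/((2*Q)) = (-1 + Q)*(1/(2*Q)) = (-1 + Q)/(2*Q))
k = 9047 (k = 0*5 + 9047 = 0 + 9047 = 9047)
X = 5355/4 (X = (-5*(-1 + 2)/(2*2) + 5)*357 = (-5/(2*2) + 5)*357 = (-5*¼ + 5)*357 = (-5/4 + 5)*357 = (15/4)*357 = 5355/4 ≈ 1338.8)
X + k = 5355/4 + 9047 = 41543/4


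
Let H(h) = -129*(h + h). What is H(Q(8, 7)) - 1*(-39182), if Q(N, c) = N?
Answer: 37118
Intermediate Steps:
H(h) = -258*h
H(Q(8, 7)) - 1*(-39182) = -258*8 - 1*(-39182) = -2064 + 39182 = 37118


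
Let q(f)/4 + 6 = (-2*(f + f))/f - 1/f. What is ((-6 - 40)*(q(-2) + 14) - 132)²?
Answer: 944784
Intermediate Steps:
q(f) = -40 - 4/f (q(f) = -24 + 4*((-2*(f + f))/f - 1/f) = -24 + 4*((-4*f)/f - 1/f) = -24 + 4*(-4 - 1/f) = -24 + (-16 - 4/f) = -40 - 4/f)
((-6 - 40)*(q(-2) + 14) - 132)² = ((-6 - 40)*((-40 - 4/(-2)) + 14) - 132)² = (-46*((-40 - 4*(-½)) + 14) - 132)² = (-46*((-40 + 2) + 14) - 132)² = (-46*(-38 + 14) - 132)² = (-46*(-24) - 132)² = (1104 - 132)² = 972² = 944784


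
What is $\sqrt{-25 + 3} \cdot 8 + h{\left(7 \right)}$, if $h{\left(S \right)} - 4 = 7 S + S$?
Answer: $60 + 8 i \sqrt{22} \approx 60.0 + 37.523 i$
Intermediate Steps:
$h{\left(S \right)} = 4 + 8 S$ ($h{\left(S \right)} = 4 + \left(7 S + S\right) = 4 + 8 S$)
$\sqrt{-25 + 3} \cdot 8 + h{\left(7 \right)} = \sqrt{-25 + 3} \cdot 8 + \left(4 + 8 \cdot 7\right) = \sqrt{-22} \cdot 8 + \left(4 + 56\right) = i \sqrt{22} \cdot 8 + 60 = 8 i \sqrt{22} + 60 = 60 + 8 i \sqrt{22}$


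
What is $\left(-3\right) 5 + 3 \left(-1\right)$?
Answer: $-18$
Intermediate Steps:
$\left(-3\right) 5 + 3 \left(-1\right) = -15 - 3 = -18$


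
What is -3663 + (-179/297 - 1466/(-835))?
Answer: -908119748/247995 ≈ -3661.8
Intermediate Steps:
-3663 + (-179/297 - 1466/(-835)) = -3663 + (-179*1/297 - 1466*(-1/835)) = -3663 + (-179/297 + 1466/835) = -3663 + 285937/247995 = -908119748/247995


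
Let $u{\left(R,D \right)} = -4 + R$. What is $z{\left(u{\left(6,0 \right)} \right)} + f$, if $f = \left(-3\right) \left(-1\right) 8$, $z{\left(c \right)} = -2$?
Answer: $22$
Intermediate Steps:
$f = 24$ ($f = 3 \cdot 8 = 24$)
$z{\left(u{\left(6,0 \right)} \right)} + f = -2 + 24 = 22$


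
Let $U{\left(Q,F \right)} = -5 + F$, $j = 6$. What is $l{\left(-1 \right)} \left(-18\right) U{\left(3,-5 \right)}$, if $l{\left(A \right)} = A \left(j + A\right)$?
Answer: $-900$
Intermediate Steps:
$l{\left(A \right)} = A \left(6 + A\right)$
$l{\left(-1 \right)} \left(-18\right) U{\left(3,-5 \right)} = - (6 - 1) \left(-18\right) \left(-5 - 5\right) = \left(-1\right) 5 \left(-18\right) \left(-10\right) = \left(-5\right) \left(-18\right) \left(-10\right) = 90 \left(-10\right) = -900$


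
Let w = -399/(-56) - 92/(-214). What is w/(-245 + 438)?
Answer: 6467/165208 ≈ 0.039145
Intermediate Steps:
w = 6467/856 (w = -399*(-1/56) - 92*(-1/214) = 57/8 + 46/107 = 6467/856 ≈ 7.5549)
w/(-245 + 438) = 6467/(856*(-245 + 438)) = (6467/856)/193 = (6467/856)*(1/193) = 6467/165208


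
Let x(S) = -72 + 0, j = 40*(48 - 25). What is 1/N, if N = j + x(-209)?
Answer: 1/848 ≈ 0.0011792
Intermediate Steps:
j = 920 (j = 40*23 = 920)
x(S) = -72
N = 848 (N = 920 - 72 = 848)
1/N = 1/848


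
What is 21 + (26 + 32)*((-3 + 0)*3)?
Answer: -501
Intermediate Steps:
21 + (26 + 32)*((-3 + 0)*3) = 21 + 58*(-3*3) = 21 + 58*(-9) = 21 - 522 = -501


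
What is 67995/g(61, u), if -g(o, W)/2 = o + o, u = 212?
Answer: -67995/244 ≈ -278.67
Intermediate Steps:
g(o, W) = -4*o (g(o, W) = -2*(o + o) = -4*o)
67995/g(61, u) = 67995/((-4*61)) = 67995/(-244) = 67995*(-1/244) = -67995/244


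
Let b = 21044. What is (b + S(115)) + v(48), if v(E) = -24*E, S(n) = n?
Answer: 20007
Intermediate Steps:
(b + S(115)) + v(48) = (21044 + 115) - 24*48 = 21159 - 1152 = 20007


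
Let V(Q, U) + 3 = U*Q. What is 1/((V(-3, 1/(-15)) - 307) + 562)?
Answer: 5/1261 ≈ 0.0039651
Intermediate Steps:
V(Q, U) = -3 + Q*U (V(Q, U) = -3 + U*Q = -3 + Q*U)
1/((V(-3, 1/(-15)) - 307) + 562) = 1/(((-3 - 3/(-15)) - 307) + 562) = 1/(((-3 - 3*(-1/15)) - 307) + 562) = 1/(((-3 + ⅕) - 307) + 562) = 1/((-14/5 - 307) + 562) = 1/(-1549/5 + 562) = 1/(1261/5) = 5/1261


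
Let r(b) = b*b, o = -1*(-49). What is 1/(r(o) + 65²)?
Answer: 1/6626 ≈ 0.00015092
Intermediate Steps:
o = 49
r(b) = b²
1/(r(o) + 65²) = 1/(49² + 65²) = 1/(2401 + 4225) = 1/6626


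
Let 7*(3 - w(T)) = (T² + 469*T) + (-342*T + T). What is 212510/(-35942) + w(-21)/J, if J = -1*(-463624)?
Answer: -12314136379/2082946726 ≈ -5.9119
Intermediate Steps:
J = 463624
w(T) = 3 - 128*T/7 - T²/7 (w(T) = 3 - ((T² + 469*T) + (-342*T + T))/7 = 3 - ((T² + 469*T) - 341*T)/7 = 3 - (T² + 128*T)/7 = 3 + (-128*T/7 - T²/7) = 3 - 128*T/7 - T²/7)
212510/(-35942) + w(-21)/J = 212510/(-35942) + (3 - 128/7*(-21) - ⅐*(-21)²)/463624 = 212510*(-1/35942) + (3 + 384 - ⅐*441)*(1/463624) = -106255/17971 + (3 + 384 - 63)*(1/463624) = -106255/17971 + 324*(1/463624) = -106255/17971 + 81/115906 = -12314136379/2082946726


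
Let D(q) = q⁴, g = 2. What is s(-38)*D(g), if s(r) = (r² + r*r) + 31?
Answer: 46704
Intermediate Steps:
s(r) = 31 + 2*r² (s(r) = (r² + r²) + 31 = 2*r² + 31 = 31 + 2*r²)
s(-38)*D(g) = (31 + 2*(-38)²)*2⁴ = (31 + 2*1444)*16 = (31 + 2888)*16 = 2919*16 = 46704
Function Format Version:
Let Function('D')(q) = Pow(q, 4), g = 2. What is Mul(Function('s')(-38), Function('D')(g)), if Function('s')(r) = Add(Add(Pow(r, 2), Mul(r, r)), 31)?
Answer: 46704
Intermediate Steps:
Function('s')(r) = Add(31, Mul(2, Pow(r, 2))) (Function('s')(r) = Add(Add(Pow(r, 2), Pow(r, 2)), 31) = Add(Mul(2, Pow(r, 2)), 31) = Add(31, Mul(2, Pow(r, 2))))
Mul(Function('s')(-38), Function('D')(g)) = Mul(Add(31, Mul(2, Pow(-38, 2))), Pow(2, 4)) = Mul(Add(31, Mul(2, 1444)), 16) = Mul(Add(31, 2888), 16) = Mul(2919, 16) = 46704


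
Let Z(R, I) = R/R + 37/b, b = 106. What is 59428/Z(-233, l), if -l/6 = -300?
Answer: 6299368/143 ≈ 44052.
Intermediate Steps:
l = 1800 (l = -6*(-300) = 1800)
Z(R, I) = 143/106 (Z(R, I) = R/R + 37/106 = 1 + 37*(1/106) = 1 + 37/106 = 143/106)
59428/Z(-233, l) = 59428/(143/106) = 59428*(106/143) = 6299368/143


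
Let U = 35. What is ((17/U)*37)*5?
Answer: 629/7 ≈ 89.857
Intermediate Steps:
((17/U)*37)*5 = ((17/35)*37)*5 = (629/35)*5 = 629/7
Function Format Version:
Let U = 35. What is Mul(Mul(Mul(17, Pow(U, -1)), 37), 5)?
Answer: Rational(629, 7) ≈ 89.857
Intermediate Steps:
Mul(Mul(Mul(17, Pow(U, -1)), 37), 5) = Mul(Mul(Mul(17, Pow(35, -1)), 37), 5) = Mul(Mul(Mul(17, Rational(1, 35)), 37), 5) = Mul(Mul(Rational(17, 35), 37), 5) = Mul(Rational(629, 35), 5) = Rational(629, 7)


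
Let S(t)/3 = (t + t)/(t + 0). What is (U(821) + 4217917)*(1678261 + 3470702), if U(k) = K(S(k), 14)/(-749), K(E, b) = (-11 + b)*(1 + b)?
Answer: 16266705797279844/749 ≈ 2.1718e+13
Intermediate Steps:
S(t) = 6 (S(t) = 3*((t + t)/(t + 0)) = 3*((2*t)/t) = 3*2 = 6)
K(E, b) = (1 + b)*(-11 + b)
U(k) = -45/749 (U(k) = (-11 + 14**2 - 10*14)/(-749) = (-11 + 196 - 140)*(-1/749) = 45*(-1/749) = -45/749)
(U(821) + 4217917)*(1678261 + 3470702) = (-45/749 + 4217917)*(1678261 + 3470702) = (3159219788/749)*5148963 = 16266705797279844/749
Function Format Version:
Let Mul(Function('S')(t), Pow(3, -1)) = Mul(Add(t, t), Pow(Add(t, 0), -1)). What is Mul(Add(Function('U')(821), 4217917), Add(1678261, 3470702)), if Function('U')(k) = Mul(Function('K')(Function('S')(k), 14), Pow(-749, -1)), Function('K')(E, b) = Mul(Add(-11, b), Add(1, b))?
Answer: Rational(16266705797279844, 749) ≈ 2.1718e+13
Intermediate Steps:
Function('S')(t) = 6 (Function('S')(t) = Mul(3, Mul(Add(t, t), Pow(Add(t, 0), -1))) = Mul(3, Mul(Mul(2, t), Pow(t, -1))) = Mul(3, 2) = 6)
Function('K')(E, b) = Mul(Add(1, b), Add(-11, b))
Function('U')(k) = Rational(-45, 749) (Function('U')(k) = Mul(Add(-11, Pow(14, 2), Mul(-10, 14)), Pow(-749, -1)) = Mul(Add(-11, 196, -140), Rational(-1, 749)) = Mul(45, Rational(-1, 749)) = Rational(-45, 749))
Mul(Add(Function('U')(821), 4217917), Add(1678261, 3470702)) = Mul(Add(Rational(-45, 749), 4217917), Add(1678261, 3470702)) = Mul(Rational(3159219788, 749), 5148963) = Rational(16266705797279844, 749)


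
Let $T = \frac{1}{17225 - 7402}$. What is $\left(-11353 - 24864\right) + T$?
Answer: $- \frac{355759590}{9823} \approx -36217.0$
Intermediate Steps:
$T = \frac{1}{9823} \approx 0.0001018$
$\left(-11353 - 24864\right) + T = \left(-11353 - 24864\right) + \frac{1}{9823} = -36217 + \frac{1}{9823} = - \frac{355759590}{9823}$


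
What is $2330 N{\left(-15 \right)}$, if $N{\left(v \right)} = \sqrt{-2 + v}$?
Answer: $2330 i \sqrt{17} \approx 9606.8 i$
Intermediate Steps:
$2330 N{\left(-15 \right)} = 2330 \sqrt{-2 - 15} = 2330 \sqrt{-17} = 2330 i \sqrt{17}$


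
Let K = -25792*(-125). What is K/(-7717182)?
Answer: -1612000/3858591 ≈ -0.41777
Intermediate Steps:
K = 3224000
K/(-7717182) = 3224000/(-7717182) = 3224000*(-1/7717182) = -1612000/3858591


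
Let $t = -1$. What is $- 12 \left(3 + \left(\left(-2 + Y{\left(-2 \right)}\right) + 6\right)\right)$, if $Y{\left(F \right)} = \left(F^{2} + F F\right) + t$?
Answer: $-168$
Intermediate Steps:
$Y{\left(F \right)} = -1 + 2 F^{2}$ ($Y{\left(F \right)} = \left(F^{2} + F F\right) - 1 = \left(F^{2} + F^{2}\right) - 1 = 2 F^{2} - 1 = -1 + 2 F^{2}$)
$- 12 \left(3 + \left(\left(-2 + Y{\left(-2 \right)}\right) + 6\right)\right) = - 12 \left(3 + \left(\left(-2 - \left(1 - 2 \left(-2\right)^{2}\right)\right) + 6\right)\right) = - 12 \left(3 + \left(\left(-2 + \left(-1 + 2 \cdot 4\right)\right) + 6\right)\right) = - 12 \left(3 + \left(\left(-2 + \left(-1 + 8\right)\right) + 6\right)\right) = - 12 \left(3 + \left(\left(-2 + 7\right) + 6\right)\right) = - 12 \left(3 + \left(5 + 6\right)\right) = - 12 \left(3 + 11\right) = \left(-12\right) 14 = -168$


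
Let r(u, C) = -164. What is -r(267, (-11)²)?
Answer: 164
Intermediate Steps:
-r(267, (-11)²) = -1*(-164) = 164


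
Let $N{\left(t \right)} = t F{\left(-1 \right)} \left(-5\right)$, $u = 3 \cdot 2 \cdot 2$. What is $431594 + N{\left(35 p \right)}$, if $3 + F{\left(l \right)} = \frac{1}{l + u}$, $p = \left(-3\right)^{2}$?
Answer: $\frac{4797934}{11} \approx 4.3618 \cdot 10^{5}$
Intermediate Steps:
$u = 12$ ($u = 6 \cdot 2 = 12$)
$p = 9$
$F{\left(l \right)} = -3 + \frac{1}{12 + l}$ ($F{\left(l \right)} = -3 + \frac{1}{l + 12} = -3 + \frac{1}{12 + l}$)
$N{\left(t \right)} = \frac{160 t}{11}$ ($N{\left(t \right)} = t \frac{-35 - -3}{12 - 1} \left(-5\right) = t \frac{-35 + 3}{11} \left(-5\right) = t \frac{1}{11} \left(-32\right) \left(-5\right) = t \left(- \frac{32}{11}\right) \left(-5\right) = - \frac{32 t}{11} \left(-5\right) = \frac{160 t}{11}$)
$431594 + N{\left(35 p \right)} = 431594 + \frac{160 \cdot 35 \cdot 9}{11} = 431594 + \frac{160}{11} \cdot 315 = 431594 + \frac{50400}{11} = \frac{4797934}{11}$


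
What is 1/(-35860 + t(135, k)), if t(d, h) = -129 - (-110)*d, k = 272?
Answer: -1/21139 ≈ -4.7306e-5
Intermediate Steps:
t(d, h) = -129 + 110*d
1/(-35860 + t(135, k)) = 1/(-35860 + (-129 + 110*135)) = 1/(-35860 + (-129 + 14850)) = 1/(-35860 + 14721) = 1/(-21139) = -1/21139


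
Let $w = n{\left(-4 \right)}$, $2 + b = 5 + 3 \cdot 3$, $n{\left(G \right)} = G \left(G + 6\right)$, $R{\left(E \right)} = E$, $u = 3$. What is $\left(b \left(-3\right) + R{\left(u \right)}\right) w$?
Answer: $264$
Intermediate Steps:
$n{\left(G \right)} = G \left(6 + G\right)$
$b = 12$ ($b = -2 + \left(5 + 3 \cdot 3\right) = -2 + \left(5 + 9\right) = -2 + 14 = 12$)
$w = -8$ ($w = - 4 \left(6 - 4\right) = \left(-4\right) 2 = -8$)
$\left(b \left(-3\right) + R{\left(u \right)}\right) w = \left(12 \left(-3\right) + 3\right) \left(-8\right) = \left(-36 + 3\right) \left(-8\right) = \left(-33\right) \left(-8\right) = 264$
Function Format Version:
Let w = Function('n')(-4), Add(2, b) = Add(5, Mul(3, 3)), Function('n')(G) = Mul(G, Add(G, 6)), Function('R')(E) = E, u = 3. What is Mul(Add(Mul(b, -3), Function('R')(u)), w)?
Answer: 264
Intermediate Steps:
Function('n')(G) = Mul(G, Add(6, G))
b = 12 (b = Add(-2, Add(5, Mul(3, 3))) = Add(-2, Add(5, 9)) = Add(-2, 14) = 12)
w = -8 (w = Mul(-4, Add(6, -4)) = Mul(-4, 2) = -8)
Mul(Add(Mul(b, -3), Function('R')(u)), w) = Mul(Add(Mul(12, -3), 3), -8) = Mul(Add(-36, 3), -8) = Mul(-33, -8) = 264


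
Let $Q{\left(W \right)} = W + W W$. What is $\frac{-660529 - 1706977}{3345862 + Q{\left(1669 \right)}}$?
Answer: $- \frac{1183753}{3066546} \approx -0.38602$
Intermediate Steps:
$Q{\left(W \right)} = W + W^{2}$
$\frac{-660529 - 1706977}{3345862 + Q{\left(1669 \right)}} = \frac{-660529 - 1706977}{3345862 + 1669 \left(1 + 1669\right)} = - \frac{2367506}{3345862 + 1669 \cdot 1670} = - \frac{2367506}{3345862 + 2787230} = - \frac{2367506}{6133092} = \left(-2367506\right) \frac{1}{6133092} = - \frac{1183753}{3066546}$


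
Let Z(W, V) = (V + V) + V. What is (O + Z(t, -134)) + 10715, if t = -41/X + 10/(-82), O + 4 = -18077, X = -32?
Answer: -7768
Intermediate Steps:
O = -18081 (O = -4 - 18077 = -18081)
t = 1521/1312 (t = -41/(-32) + 10/(-82) = -41*(-1/32) + 10*(-1/82) = 41/32 - 5/41 = 1521/1312 ≈ 1.1593)
Z(W, V) = 3*V (Z(W, V) = 2*V + V = 3*V)
(O + Z(t, -134)) + 10715 = (-18081 + 3*(-134)) + 10715 = (-18081 - 402) + 10715 = -18483 + 10715 = -7768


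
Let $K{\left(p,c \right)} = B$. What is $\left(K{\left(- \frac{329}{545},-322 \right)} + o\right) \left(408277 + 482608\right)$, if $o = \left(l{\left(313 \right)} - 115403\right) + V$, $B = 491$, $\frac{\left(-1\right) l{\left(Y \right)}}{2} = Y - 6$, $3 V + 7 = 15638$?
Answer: $- \frac{294835718095}{3} \approx -9.8279 \cdot 10^{10}$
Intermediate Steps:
$V = \frac{15631}{3}$ ($V = - \frac{7}{3} + \frac{1}{3} \cdot 15638 = - \frac{7}{3} + \frac{15638}{3} = \frac{15631}{3} \approx 5210.3$)
$l{\left(Y \right)} = 12 - 2 Y$ ($l{\left(Y \right)} = - 2 \left(Y - 6\right) = - 2 \left(-6 + Y\right) = 12 - 2 Y$)
$K{\left(p,c \right)} = 491$
$o = - \frac{332420}{3}$ ($o = \left(\left(12 - 626\right) - 115403\right) + \frac{15631}{3} = \left(-614 - 115403\right) + \frac{15631}{3} = -116017 + \frac{15631}{3} = - \frac{332420}{3} \approx -1.1081 \cdot 10^{5}$)
$\left(K{\left(- \frac{329}{545},-322 \right)} + o\right) \left(408277 + 482608\right) = \left(491 - \frac{332420}{3}\right) \left(408277 + 482608\right) = \left(- \frac{330947}{3}\right) 890885 = - \frac{294835718095}{3}$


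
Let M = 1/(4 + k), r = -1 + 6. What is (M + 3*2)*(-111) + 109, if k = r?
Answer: -1708/3 ≈ -569.33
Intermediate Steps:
r = 5
k = 5
M = 1/9 (M = 1/(4 + 5) = 1/9 ≈ 0.11111)
(M + 3*2)*(-111) + 109 = (1/9 + 3*2)*(-111) + 109 = (1/9 + 6)*(-111) + 109 = (55/9)*(-111) + 109 = -2035/3 + 109 = -1708/3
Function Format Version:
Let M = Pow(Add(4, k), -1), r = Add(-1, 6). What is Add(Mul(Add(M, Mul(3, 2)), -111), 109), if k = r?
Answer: Rational(-1708, 3) ≈ -569.33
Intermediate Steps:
r = 5
k = 5
M = Rational(1, 9) (M = Pow(Add(4, 5), -1) = Pow(9, -1) = Rational(1, 9) ≈ 0.11111)
Add(Mul(Add(M, Mul(3, 2)), -111), 109) = Add(Mul(Add(Rational(1, 9), Mul(3, 2)), -111), 109) = Add(Mul(Add(Rational(1, 9), 6), -111), 109) = Add(Mul(Rational(55, 9), -111), 109) = Add(Rational(-2035, 3), 109) = Rational(-1708, 3)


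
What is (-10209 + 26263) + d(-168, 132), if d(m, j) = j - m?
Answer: 16354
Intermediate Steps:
(-10209 + 26263) + d(-168, 132) = (-10209 + 26263) + (132 - 1*(-168)) = 16054 + (132 + 168) = 16054 + 300 = 16354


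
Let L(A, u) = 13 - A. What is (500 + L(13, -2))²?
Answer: 250000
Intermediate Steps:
(500 + L(13, -2))² = (500 + (13 - 1*13))² = (500 + (13 - 13))² = (500 + 0)² = 500² = 250000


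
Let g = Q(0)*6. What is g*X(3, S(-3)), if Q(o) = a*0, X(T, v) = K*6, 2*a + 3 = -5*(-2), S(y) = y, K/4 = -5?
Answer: 0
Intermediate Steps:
K = -20 (K = 4*(-5) = -20)
a = 7/2 (a = -3/2 + (-5*(-2))/2 = -3/2 + (1/2)*10 = -3/2 + 5 = 7/2 ≈ 3.5000)
X(T, v) = -120 (X(T, v) = -20*6 = -120)
Q(o) = 0 (Q(o) = (7/2)*0 = 0)
g = 0 (g = 0*6 = 0)
g*X(3, S(-3)) = 0*(-120) = 0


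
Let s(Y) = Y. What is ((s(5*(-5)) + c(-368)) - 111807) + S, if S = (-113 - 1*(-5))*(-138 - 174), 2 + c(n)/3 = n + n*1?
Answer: -80350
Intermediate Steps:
c(n) = -6 + 6*n (c(n) = -6 + 3*(n + n*1) = -6 + 3*(n + n) = -6 + 3*(2*n) = -6 + 6*n)
S = 33696 (S = (-113 + 5)*(-312) = -108*(-312) = 33696)
((s(5*(-5)) + c(-368)) - 111807) + S = ((5*(-5) + (-6 + 6*(-368))) - 111807) + 33696 = ((-25 + (-6 - 2208)) - 111807) + 33696 = ((-25 - 2214) - 111807) + 33696 = (-2239 - 111807) + 33696 = -114046 + 33696 = -80350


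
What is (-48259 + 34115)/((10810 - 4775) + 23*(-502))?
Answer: 14144/5511 ≈ 2.5665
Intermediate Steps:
(-48259 + 34115)/((10810 - 4775) + 23*(-502)) = -14144/(6035 - 11546) = -14144/(-5511) = -14144*(-1/5511) = 14144/5511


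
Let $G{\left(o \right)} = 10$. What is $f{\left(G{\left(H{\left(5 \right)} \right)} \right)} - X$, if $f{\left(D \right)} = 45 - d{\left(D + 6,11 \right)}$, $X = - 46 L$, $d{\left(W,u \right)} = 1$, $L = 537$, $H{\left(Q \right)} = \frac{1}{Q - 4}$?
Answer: $24746$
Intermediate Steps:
$H{\left(Q \right)} = \frac{1}{-4 + Q}$
$X = -24702$ ($X = \left(-46\right) 537 = -24702$)
$f{\left(D \right)} = 44$ ($f{\left(D \right)} = 45 - 1 = 44$)
$f{\left(G{\left(H{\left(5 \right)} \right)} \right)} - X = 44 - -24702 = 44 + 24702 = 24746$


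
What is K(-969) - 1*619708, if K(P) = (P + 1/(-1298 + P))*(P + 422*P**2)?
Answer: -870432581360888/2267 ≈ -3.8396e+11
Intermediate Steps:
K(-969) - 1*619708 = -969*(1 - 547755*(-969)**2 - 876*(-969) + 422*(-969)**3)/(-1298 - 969) - 1*619708 = -969*(1 - 547755*938961 + 848844 + 422*(-909853209))/(-2267) - 619708 = -969*(-1/2267)*(1 - 514320582555 + 848844 - 383958054198) - 619708 = -969*(-1/2267)*(-898277787908) - 619708 = -870431176482852/2267 - 619708 = -870432581360888/2267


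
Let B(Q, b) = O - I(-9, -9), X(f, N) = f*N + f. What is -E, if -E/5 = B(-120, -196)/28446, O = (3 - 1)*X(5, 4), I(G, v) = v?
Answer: 295/28446 ≈ 0.010371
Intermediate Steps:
X(f, N) = f + N*f (X(f, N) = N*f + f = f + N*f)
O = 50 (O = (3 - 1)*(5*(1 + 4)) = 2*(5*5) = 2*25 = 50)
B(Q, b) = 59 (B(Q, b) = 50 - 1*(-9) = 50 + 9 = 59)
E = -295/28446 ≈ -0.010371
-E = -1*(-295/28446) = 295/28446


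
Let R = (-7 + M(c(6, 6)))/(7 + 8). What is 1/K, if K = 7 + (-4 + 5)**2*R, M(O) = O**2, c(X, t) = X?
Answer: 15/134 ≈ 0.11194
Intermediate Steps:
R = 29/15 (R = (-7 + 6**2)/(7 + 8) = (-7 + 36)/15 = 29*(1/15) = 29/15 ≈ 1.9333)
K = 134/15 (K = 7 + (-4 + 5)**2*(29/15) = 7 + 1**2*(29/15) = 7 + 1*(29/15) = 7 + 29/15 = 134/15 ≈ 8.9333)
1/K = 1/(134/15) = 15/134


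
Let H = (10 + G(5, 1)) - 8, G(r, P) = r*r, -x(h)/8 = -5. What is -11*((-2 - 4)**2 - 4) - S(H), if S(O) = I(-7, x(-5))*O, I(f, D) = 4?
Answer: -460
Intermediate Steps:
x(h) = 40 (x(h) = -8*(-5) = 40)
G(r, P) = r**2
H = 27 (H = (10 + 5**2) - 8 = (10 + 25) - 8 = 35 - 8 = 27)
S(O) = 4*O
-11*((-2 - 4)**2 - 4) - S(H) = -11*((-2 - 4)**2 - 4) - 4*27 = -11*((-6)**2 - 4) - 1*108 = -11*(36 - 4) - 108 = -11*32 - 108 = -352 - 108 = -460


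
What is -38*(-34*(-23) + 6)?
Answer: -29944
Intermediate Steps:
-38*(-34*(-23) + 6) = -38*(782 + 6) = -38*788 = -29944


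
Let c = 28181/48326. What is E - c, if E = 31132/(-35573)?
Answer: -2506967745/1719100798 ≈ -1.4583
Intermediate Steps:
E = -31132/35573 (E = 31132*(-1/35573) = -31132/35573 ≈ -0.87516)
c = 28181/48326 (c = 28181*(1/48326) = 28181/48326 ≈ 0.58314)
E - c = -31132/35573 - 1*28181/48326 = -31132/35573 - 28181/48326 = -2506967745/1719100798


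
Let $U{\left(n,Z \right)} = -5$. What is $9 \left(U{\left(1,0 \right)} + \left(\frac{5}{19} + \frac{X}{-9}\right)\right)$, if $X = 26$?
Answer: $- \frac{1304}{19} \approx -68.632$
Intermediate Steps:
$9 \left(U{\left(1,0 \right)} + \left(\frac{5}{19} + \frac{X}{-9}\right)\right) = 9 \left(-5 + \left(\frac{5}{19} + \frac{26}{-9}\right)\right) = 9 \left(-5 + \left(5 \cdot \frac{1}{19} + 26 \left(- \frac{1}{9}\right)\right)\right) = 9 \left(-5 + \left(\frac{5}{19} - \frac{26}{9}\right)\right) = 9 \left(-5 - \frac{449}{171}\right) = 9 \left(- \frac{1304}{171}\right) = - \frac{1304}{19}$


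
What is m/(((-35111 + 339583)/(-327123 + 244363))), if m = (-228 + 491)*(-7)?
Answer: 2720735/5437 ≈ 500.41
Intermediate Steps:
m = -1841 (m = 263*(-7) = -1841)
m/(((-35111 + 339583)/(-327123 + 244363))) = -1841*(-327123 + 244363)/(-35111 + 339583) = -1841/(304472/(-82760)) = -1841/(304472*(-1/82760)) = -1841/(-38059/10345) = -1841*(-10345/38059) = 2720735/5437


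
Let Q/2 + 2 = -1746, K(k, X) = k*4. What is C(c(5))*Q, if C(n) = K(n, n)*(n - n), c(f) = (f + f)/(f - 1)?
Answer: 0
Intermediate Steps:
K(k, X) = 4*k
c(f) = 2*f/(-1 + f) (c(f) = (2*f)/(-1 + f) = 2*f/(-1 + f))
Q = -3496 (Q = -4 + 2*(-1746) = -4 - 3492 = -3496)
C(n) = 0 (C(n) = (4*n)*(n - n) = (4*n)*0 = 0)
C(c(5))*Q = 0*(-3496) = 0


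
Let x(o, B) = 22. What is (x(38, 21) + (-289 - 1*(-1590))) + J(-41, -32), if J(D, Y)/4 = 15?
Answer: 1383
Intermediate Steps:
J(D, Y) = 60 (J(D, Y) = 4*15 = 60)
(x(38, 21) + (-289 - 1*(-1590))) + J(-41, -32) = (22 + (-289 - 1*(-1590))) + 60 = (22 + (-289 + 1590)) + 60 = (22 + 1301) + 60 = 1323 + 60 = 1383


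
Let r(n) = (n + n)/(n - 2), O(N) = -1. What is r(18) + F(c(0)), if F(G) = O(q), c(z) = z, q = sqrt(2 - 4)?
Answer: 5/4 ≈ 1.2500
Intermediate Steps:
q = I*sqrt(2) (q = sqrt(-2) = I*sqrt(2) ≈ 1.4142*I)
F(G) = -1
r(n) = 2*n/(-2 + n) (r(n) = (2*n)/(-2 + n) = 2*n/(-2 + n))
r(18) + F(c(0)) = 2*18/(-2 + 18) - 1 = 2*18/16 - 1 = 2*18*(1/16) - 1 = 9/4 - 1 = 5/4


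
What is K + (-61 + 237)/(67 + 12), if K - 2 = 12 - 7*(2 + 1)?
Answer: -377/79 ≈ -4.7721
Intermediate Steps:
K = -7 (K = 2 + (12 - 7*(2 + 1)) = 2 + (12 - 7*3) = 2 + (12 - 21) = 2 - 9 = -7)
K + (-61 + 237)/(67 + 12) = -7 + (-61 + 237)/(67 + 12) = -7 + 176/79 = -377/79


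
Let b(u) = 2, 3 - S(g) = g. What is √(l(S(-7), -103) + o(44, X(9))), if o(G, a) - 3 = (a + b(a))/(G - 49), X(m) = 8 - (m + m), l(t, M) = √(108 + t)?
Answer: √(115 + 25*√118)/5 ≈ 3.9323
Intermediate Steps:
S(g) = 3 - g
X(m) = 8 - 2*m
o(G, a) = 3 + (2 + a)/(-49 + G) (o(G, a) = 3 + (a + 2)/(G - 49) = 3 + (2 + a)/(-49 + G))
√(l(S(-7), -103) + o(44, X(9))) = √(√(108 + (3 - 1*(-7))) + (-145 + (8 - 2*9) + 3*44)/(-49 + 44)) = √(√(108 + (3 + 7)) + (-145 + (8 - 18) + 132)/(-5)) = √(√(108 + 10) - (-145 - 10 + 132)/5) = √(√118 - ⅕*(-23)) = √(√118 + 23/5) = √(23/5 + √118)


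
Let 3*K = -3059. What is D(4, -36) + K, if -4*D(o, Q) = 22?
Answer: -6151/6 ≈ -1025.2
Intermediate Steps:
K = -3059/3 (K = (⅓)*(-3059) = -3059/3 ≈ -1019.7)
D(o, Q) = -11/2 (D(o, Q) = -¼*22 = -11/2)
D(4, -36) + K = -11/2 - 3059/3 = -6151/6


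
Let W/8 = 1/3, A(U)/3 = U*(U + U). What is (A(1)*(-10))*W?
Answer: -160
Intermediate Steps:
A(U) = 6*U**2 (A(U) = 3*(U*(U + U)) = 3*(U*(2*U)) = 3*(2*U**2) = 6*U**2)
W = 8/3 ≈ 2.6667
(A(1)*(-10))*W = ((6*1**2)*(-10))*(8/3) = ((6*1)*(-10))*(8/3) = (6*(-10))*(8/3) = -60*8/3 = -160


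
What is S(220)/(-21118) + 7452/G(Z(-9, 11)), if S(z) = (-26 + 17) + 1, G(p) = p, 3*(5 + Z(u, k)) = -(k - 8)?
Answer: -13114274/10559 ≈ -1242.0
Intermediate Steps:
Z(u, k) = -7/3 - k/3 (Z(u, k) = -5 + (-(k - 8))/3 = -5 + (-(-8 + k))/3 = -5 + (8 - k)/3 = -5 + (8/3 - k/3) = -7/3 - k/3)
S(z) = -8 (S(z) = -9 + 1 = -8)
S(220)/(-21118) + 7452/G(Z(-9, 11)) = -8/(-21118) + 7452/(-7/3 - ⅓*11) = -8*(-1/21118) + 7452/(-7/3 - 11/3) = 4/10559 + 7452/(-6) = 4/10559 + 7452*(-⅙) = 4/10559 - 1242 = -13114274/10559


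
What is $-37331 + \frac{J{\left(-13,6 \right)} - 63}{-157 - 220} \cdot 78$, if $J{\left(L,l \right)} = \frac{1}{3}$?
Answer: $- \frac{1082223}{29} \approx -37318.0$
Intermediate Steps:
$J{\left(L,l \right)} = \frac{1}{3}$
$-37331 + \frac{J{\left(-13,6 \right)} - 63}{-157 - 220} \cdot 78 = -37331 + \frac{\frac{1}{3} - 63}{-157 - 220} \cdot 78 = -37331 + - \frac{188}{3 \left(-377\right)} 78 = -37331 + \left(- \frac{188}{3}\right) \left(- \frac{1}{377}\right) 78 = -37331 + \frac{188}{1131} \cdot 78 = -37331 + \frac{376}{29} = - \frac{1082223}{29}$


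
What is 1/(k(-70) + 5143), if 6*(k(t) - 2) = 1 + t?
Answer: 2/10267 ≈ 0.00019480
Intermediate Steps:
k(t) = 13/6 + t/6 (k(t) = 2 + (1 + t)/6 = 2 + (1/6 + t/6) = 13/6 + t/6)
1/(k(-70) + 5143) = 1/((13/6 + (1/6)*(-70)) + 5143) = 1/((13/6 - 35/3) + 5143) = 1/(-19/2 + 5143) = 1/(10267/2) = 2/10267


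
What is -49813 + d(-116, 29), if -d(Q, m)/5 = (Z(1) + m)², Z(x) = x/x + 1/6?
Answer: -1957073/36 ≈ -54363.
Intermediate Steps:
Z(x) = 7/6 (Z(x) = 1 + 1*(⅙) = 1 + ⅙ = 7/6)
d(Q, m) = -5*(7/6 + m)²
-49813 + d(-116, 29) = -49813 - 5*(7 + 6*29)²/36 = -49813 - 5*(7 + 174)²/36 = -49813 - 5/36*181² = -49813 - 5/36*32761 = -49813 - 163805/36 = -1957073/36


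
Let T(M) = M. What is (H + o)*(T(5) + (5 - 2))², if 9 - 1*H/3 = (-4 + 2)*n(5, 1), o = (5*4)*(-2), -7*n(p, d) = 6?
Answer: -8128/7 ≈ -1161.1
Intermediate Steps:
n(p, d) = -6/7 (n(p, d) = -⅐*6 = -6/7)
o = -40 (o = 20*(-2) = -40)
H = 153/7 (H = 27 - 3*(-4 + 2)*(-6)/7 = 27 - (-6)*(-6)/7 = 27 - 3*12/7 = 27 - 36/7 = 153/7 ≈ 21.857)
(H + o)*(T(5) + (5 - 2))² = (153/7 - 40)*(5 + (5 - 2))² = -127*(5 + 3)²/7 = -127/7*8² = -127/7*64 = -8128/7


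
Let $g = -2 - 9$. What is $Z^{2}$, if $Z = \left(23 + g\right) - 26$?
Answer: $196$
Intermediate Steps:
$g = -11$ ($g = -2 - 9 = -11$)
$Z = -14$ ($Z = \left(23 - 11\right) - 26 = 12 - 26 = -14$)
$Z^{2} = \left(-14\right)^{2} = 196$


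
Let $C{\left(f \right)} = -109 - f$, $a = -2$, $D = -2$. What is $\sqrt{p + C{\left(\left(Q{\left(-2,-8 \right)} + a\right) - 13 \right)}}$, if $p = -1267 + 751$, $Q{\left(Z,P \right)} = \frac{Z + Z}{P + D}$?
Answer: $\frac{2 i \sqrt{3815}}{5} \approx 24.706 i$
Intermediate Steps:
$Q{\left(Z,P \right)} = \frac{2 Z}{-2 + P}$ ($Q{\left(Z,P \right)} = \frac{Z + Z}{P - 2} = \frac{2 Z}{-2 + P}$)
$p = -516$
$\sqrt{p + C{\left(\left(Q{\left(-2,-8 \right)} + a\right) - 13 \right)}} = \sqrt{-516 - \left(94 + 2 \left(-2\right) \frac{1}{-2 - 8}\right)} = \sqrt{-516 - \left(94 + 2 \left(-2\right) \frac{1}{-10}\right)} = \sqrt{-516 - \left(94 + 2 \left(-2\right) \left(- \frac{1}{10}\right)\right)} = \sqrt{-516 - \frac{472}{5}} = \sqrt{- \frac{3052}{5}} = \frac{2 i \sqrt{3815}}{5}$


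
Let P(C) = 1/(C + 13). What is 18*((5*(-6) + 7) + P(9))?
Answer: -4545/11 ≈ -413.18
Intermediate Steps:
P(C) = 1/(13 + C)
18*((5*(-6) + 7) + P(9)) = 18*((5*(-6) + 7) + 1/(13 + 9)) = 18*((-30 + 7) + 1/22) = 18*(-23 + 1/22) = 18*(-505/22) = -4545/11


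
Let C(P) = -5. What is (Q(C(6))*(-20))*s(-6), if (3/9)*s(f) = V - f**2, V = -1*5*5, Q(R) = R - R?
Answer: 0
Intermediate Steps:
Q(R) = 0
V = -25 (V = -5*5 = -25)
s(f) = -75 - 3*f**2 (s(f) = 3*(-25 - f**2) = -75 - 3*f**2)
(Q(C(6))*(-20))*s(-6) = (0*(-20))*(-75 - 3*(-6)**2) = 0*(-75 - 3*36) = 0*(-75 - 108) = 0*(-183) = 0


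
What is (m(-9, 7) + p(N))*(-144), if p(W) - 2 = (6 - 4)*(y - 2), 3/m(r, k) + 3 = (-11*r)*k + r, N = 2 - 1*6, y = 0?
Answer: 65232/227 ≈ 287.37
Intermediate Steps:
N = -4 (N = 2 - 6 = -4)
m(r, k) = 3/(-3 + r - 11*k*r) (m(r, k) = 3/(-3 + ((-11*r)*k + r)) = 3/(-3 + (-11*k*r + r)) = 3/(-3 + (r - 11*k*r)) = 3/(-3 + r - 11*k*r))
p(W) = -2 (p(W) = 2 + (6 - 4)*(0 - 2) = 2 + 2*(-2) = 2 - 4 = -2)
(m(-9, 7) + p(N))*(-144) = (-3/(3 - 1*(-9) + 11*7*(-9)) - 2)*(-144) = (-3/(3 + 9 - 693) - 2)*(-144) = (-3/(-681) - 2)*(-144) = (-3*(-1/681) - 2)*(-144) = (1/227 - 2)*(-144) = -453/227*(-144) = 65232/227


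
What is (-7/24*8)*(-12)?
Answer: 28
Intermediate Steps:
(-7/24*8)*(-12) = (-7*1/24*8)*(-12) = -7/24*8*(-12) = -7/3*(-12) = 28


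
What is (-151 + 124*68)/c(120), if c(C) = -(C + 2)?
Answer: -8281/122 ≈ -67.877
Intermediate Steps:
c(C) = -2 - C (c(C) = -(2 + C) = -2 - C)
(-151 + 124*68)/c(120) = (-151 + 124*68)/(-2 - 1*120) = (-151 + 8432)/(-2 - 120) = 8281/(-122) = 8281*(-1/122) = -8281/122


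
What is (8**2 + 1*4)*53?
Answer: 3604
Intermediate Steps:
(8**2 + 1*4)*53 = (64 + 4)*53 = 68*53 = 3604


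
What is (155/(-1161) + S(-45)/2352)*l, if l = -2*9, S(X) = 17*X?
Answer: 417575/50568 ≈ 8.2577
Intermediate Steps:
l = -18
(155/(-1161) + S(-45)/2352)*l = (155/(-1161) + (17*(-45))/2352)*(-18) = (155*(-1/1161) - 765*1/2352)*(-18) = (-155/1161 - 255/784)*(-18) = -417575/910224*(-18) = 417575/50568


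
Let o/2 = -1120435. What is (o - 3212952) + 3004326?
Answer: -2449496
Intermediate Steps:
o = -2240870 (o = 2*(-1120435) = -2240870)
(o - 3212952) + 3004326 = (-2240870 - 3212952) + 3004326 = -5453822 + 3004326 = -2449496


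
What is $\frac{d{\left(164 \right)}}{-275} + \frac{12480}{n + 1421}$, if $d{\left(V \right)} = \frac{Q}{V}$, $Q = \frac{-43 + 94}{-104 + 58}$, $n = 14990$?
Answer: $\frac{25891844961}{34046260600} \approx 0.76049$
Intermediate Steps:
$Q = - \frac{51}{46}$ ($Q = \frac{51}{-46} = 51 \left(- \frac{1}{46}\right) = - \frac{51}{46} \approx -1.1087$)
$d{\left(V \right)} = - \frac{51}{46 V}$
$\frac{d{\left(164 \right)}}{-275} + \frac{12480}{n + 1421} = \frac{\left(- \frac{51}{46}\right) \frac{1}{164}}{-275} + \frac{12480}{14990 + 1421} = \left(- \frac{51}{46}\right) \frac{1}{164} \left(- \frac{1}{275}\right) + \frac{12480}{16411} = \left(- \frac{51}{7544}\right) \left(- \frac{1}{275}\right) + 12480 \cdot \frac{1}{16411} = \frac{51}{2074600} + \frac{12480}{16411} = \frac{25891844961}{34046260600}$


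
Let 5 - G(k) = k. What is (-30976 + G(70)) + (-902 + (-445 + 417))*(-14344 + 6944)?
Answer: 6850959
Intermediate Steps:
G(k) = 5 - k
(-30976 + G(70)) + (-902 + (-445 + 417))*(-14344 + 6944) = (-30976 + (5 - 1*70)) + (-902 + (-445 + 417))*(-14344 + 6944) = (-30976 + (5 - 70)) + (-902 - 28)*(-7400) = (-30976 - 65) - 930*(-7400) = -31041 + 6882000 = 6850959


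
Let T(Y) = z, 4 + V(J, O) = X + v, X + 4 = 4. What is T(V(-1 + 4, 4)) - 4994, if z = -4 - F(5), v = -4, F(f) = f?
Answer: -5003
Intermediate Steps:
X = 0 (X = -4 + 4 = 0)
V(J, O) = -8 (V(J, O) = -4 + (0 - 4) = -4 - 4 = -8)
z = -9 (z = -4 - 1*5 = -4 - 5 = -9)
T(Y) = -9
T(V(-1 + 4, 4)) - 4994 = -9 - 4994 = -5003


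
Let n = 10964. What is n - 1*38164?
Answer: -27200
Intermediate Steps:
n - 1*38164 = 10964 - 1*38164 = 10964 - 38164 = -27200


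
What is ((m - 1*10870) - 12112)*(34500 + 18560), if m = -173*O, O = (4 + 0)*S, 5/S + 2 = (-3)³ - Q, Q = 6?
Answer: -1214179560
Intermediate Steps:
S = -⅐ (S = 5/(-2 + ((-3)³ - 1*6)) = 5/(-2 + (-27 - 6)) = 5/(-2 - 33) = 5/(-35) = 5*(-1/35) = -⅐ ≈ -0.14286)
O = -4/7 (O = (4 + 0)*(-⅐) = 4*(-⅐) = -4/7 ≈ -0.57143)
m = 692/7 (m = -173*(-4/7) = 692/7 ≈ 98.857)
((m - 1*10870) - 12112)*(34500 + 18560) = ((692/7 - 1*10870) - 12112)*(34500 + 18560) = ((692/7 - 10870) - 12112)*53060 = (-75398/7 - 12112)*53060 = -160182/7*53060 = -1214179560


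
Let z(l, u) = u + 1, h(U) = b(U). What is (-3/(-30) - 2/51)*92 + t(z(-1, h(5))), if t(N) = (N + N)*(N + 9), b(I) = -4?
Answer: -7754/255 ≈ -30.408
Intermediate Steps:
h(U) = -4
z(l, u) = 1 + u
t(N) = 2*N*(9 + N) (t(N) = (2*N)*(9 + N) = 2*N*(9 + N))
(-3/(-30) - 2/51)*92 + t(z(-1, h(5))) = (-3/(-30) - 2/51)*92 + 2*(1 - 4)*(9 + (1 - 4)) = (-3*(-1/30) - 2*1/51)*92 + 2*(-3)*(9 - 3) = (1/10 - 2/51)*92 + 2*(-3)*6 = (31/510)*92 - 36 = 1426/255 - 36 = -7754/255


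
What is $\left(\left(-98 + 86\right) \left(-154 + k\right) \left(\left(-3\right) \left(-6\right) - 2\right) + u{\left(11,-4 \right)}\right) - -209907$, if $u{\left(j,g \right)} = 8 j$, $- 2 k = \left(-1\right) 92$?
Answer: $230731$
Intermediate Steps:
$k = 46$ ($k = - \frac{\left(-1\right) 92}{2} = \left(- \frac{1}{2}\right) \left(-92\right) = 46$)
$\left(\left(-98 + 86\right) \left(-154 + k\right) \left(\left(-3\right) \left(-6\right) - 2\right) + u{\left(11,-4 \right)}\right) - -209907 = \left(\left(-98 + 86\right) \left(-154 + 46\right) \left(\left(-3\right) \left(-6\right) - 2\right) + 8 \cdot 11\right) - -209907 = \left(\left(-12\right) \left(-108\right) \left(18 - 2\right) + 88\right) + 209907 = \left(1296 \cdot 16 + 88\right) + 209907 = \left(20736 + 88\right) + 209907 = 20824 + 209907 = 230731$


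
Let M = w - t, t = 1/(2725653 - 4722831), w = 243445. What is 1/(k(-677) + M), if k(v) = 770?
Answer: 1997178/487740825271 ≈ 4.0947e-6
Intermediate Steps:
t = -1/1997178 (t = 1/(-1997178) = -1/1997178 ≈ -5.0071e-7)
M = 486202998211/1997178 (M = 243445 - 1*(-1/1997178) = 243445 + 1/1997178 = 486202998211/1997178 ≈ 2.4345e+5)
1/(k(-677) + M) = 1/(770 + 486202998211/1997178) = 1/(487740825271/1997178) = 1997178/487740825271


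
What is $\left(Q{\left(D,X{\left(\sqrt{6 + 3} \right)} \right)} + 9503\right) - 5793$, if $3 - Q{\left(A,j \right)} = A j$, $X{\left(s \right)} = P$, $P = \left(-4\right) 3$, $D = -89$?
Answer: $2645$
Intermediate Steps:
$P = -12$
$X{\left(s \right)} = -12$
$Q{\left(A,j \right)} = 3 - A j$
$\left(Q{\left(D,X{\left(\sqrt{6 + 3} \right)} \right)} + 9503\right) - 5793 = \left(\left(3 - \left(-89\right) \left(-12\right)\right) + 9503\right) - 5793 = \left(\left(3 - 1068\right) + 9503\right) - 5793 = \left(-1065 + 9503\right) - 5793 = 8438 - 5793 = 2645$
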